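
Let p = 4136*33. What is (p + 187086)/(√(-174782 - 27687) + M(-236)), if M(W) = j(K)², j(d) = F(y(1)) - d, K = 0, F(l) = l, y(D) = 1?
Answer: 53929/33745 - 53929*I*√202469/33745 ≈ 1.5981 - 719.1*I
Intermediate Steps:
j(d) = 1 - d
p = 136488
M(W) = 1 (M(W) = (1 - 1*0)² = (1 + 0)² = 1² = 1)
(p + 187086)/(√(-174782 - 27687) + M(-236)) = (136488 + 187086)/(√(-174782 - 27687) + 1) = 323574/(√(-202469) + 1) = 323574/(I*√202469 + 1) = 323574/(1 + I*√202469)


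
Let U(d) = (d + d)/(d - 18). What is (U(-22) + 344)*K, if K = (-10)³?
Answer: -345100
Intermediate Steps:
U(d) = 2*d/(-18 + d) (U(d) = (2*d)/(-18 + d) = 2*d/(-18 + d))
K = -1000
(U(-22) + 344)*K = (2*(-22)/(-18 - 22) + 344)*(-1000) = (2*(-22)/(-40) + 344)*(-1000) = (2*(-22)*(-1/40) + 344)*(-1000) = (11/10 + 344)*(-1000) = (3451/10)*(-1000) = -345100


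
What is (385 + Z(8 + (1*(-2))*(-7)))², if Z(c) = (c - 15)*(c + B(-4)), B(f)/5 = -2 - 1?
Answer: 188356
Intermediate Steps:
B(f) = -15 (B(f) = 5*(-2 - 1) = 5*(-3) = -15)
Z(c) = (-15 + c)² (Z(c) = (c - 15)*(c - 15) = (-15 + c)*(-15 + c) = (-15 + c)²)
(385 + Z(8 + (1*(-2))*(-7)))² = (385 + (225 + (8 + (1*(-2))*(-7))² - 30*(8 + (1*(-2))*(-7))))² = (385 + (225 + (8 - 2*(-7))² - 30*(8 - 2*(-7))))² = (385 + (225 + (8 + 14)² - 30*(8 + 14)))² = (385 + (225 + 22² - 30*22))² = (385 + (225 + 484 - 660))² = (385 + 49)² = 434² = 188356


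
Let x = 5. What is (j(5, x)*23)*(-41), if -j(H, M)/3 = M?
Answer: 14145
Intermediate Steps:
j(H, M) = -3*M
(j(5, x)*23)*(-41) = (-3*5*23)*(-41) = -15*23*(-41) = -345*(-41) = 14145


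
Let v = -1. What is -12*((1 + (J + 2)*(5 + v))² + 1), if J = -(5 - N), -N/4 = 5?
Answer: -99384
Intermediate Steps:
N = -20 (N = -4*5 = -20)
J = -25 (J = -(5 - 1*(-20)) = -(5 + 20) = -1*25 = -25)
-12*((1 + (J + 2)*(5 + v))² + 1) = -12*((1 + (-25 + 2)*(5 - 1))² + 1) = -12*((1 - 23*4)² + 1) = -12*((1 - 92)² + 1) = -12*((-91)² + 1) = -12*(8281 + 1) = -12*8282 = -1*99384 = -99384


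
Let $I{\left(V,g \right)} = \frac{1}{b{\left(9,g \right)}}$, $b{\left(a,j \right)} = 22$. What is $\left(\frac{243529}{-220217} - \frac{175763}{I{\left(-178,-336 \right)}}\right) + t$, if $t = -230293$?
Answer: $- \frac{902246689672}{220217} \approx -4.0971 \cdot 10^{6}$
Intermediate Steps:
$I{\left(V,g \right)} = \frac{1}{22}$
$\left(\frac{243529}{-220217} - \frac{175763}{I{\left(-178,-336 \right)}}\right) + t = \left(\frac{243529}{-220217} - 175763 \frac{1}{\frac{1}{22}}\right) - 230293 = \left(243529 \left(- \frac{1}{220217}\right) - 3866786\right) - 230293 = \left(- \frac{243529}{220217} - 3866786\right) - 230293 = - \frac{851532256091}{220217} - 230293 = - \frac{902246689672}{220217}$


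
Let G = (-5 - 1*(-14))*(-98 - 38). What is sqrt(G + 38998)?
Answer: sqrt(37774) ≈ 194.36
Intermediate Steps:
G = -1224 (G = (-5 + 14)*(-136) = 9*(-136) = -1224)
sqrt(G + 38998) = sqrt(-1224 + 38998) = sqrt(37774)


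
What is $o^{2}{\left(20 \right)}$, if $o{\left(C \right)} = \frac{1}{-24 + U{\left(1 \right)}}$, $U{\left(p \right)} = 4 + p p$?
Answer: $\frac{1}{361} \approx 0.0027701$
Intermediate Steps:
$U{\left(p \right)} = 4 + p^{2}$
$o{\left(C \right)} = - \frac{1}{19}$ ($o{\left(C \right)} = \frac{1}{-24 + \left(4 + 1^{2}\right)} = \frac{1}{-24 + \left(4 + 1\right)} = \frac{1}{-24 + 5} = \frac{1}{-19} = - \frac{1}{19}$)
$o^{2}{\left(20 \right)} = \left(- \frac{1}{19}\right)^{2} = \frac{1}{361}$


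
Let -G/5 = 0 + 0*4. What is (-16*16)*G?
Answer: 0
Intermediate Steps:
G = 0 (G = -5*(0 + 0*4) = -5*(0 + 0) = -5*0 = 0)
(-16*16)*G = -16*16*0 = -256*0 = 0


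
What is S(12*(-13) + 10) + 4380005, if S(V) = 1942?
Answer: 4381947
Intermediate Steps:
S(12*(-13) + 10) + 4380005 = 1942 + 4380005 = 4381947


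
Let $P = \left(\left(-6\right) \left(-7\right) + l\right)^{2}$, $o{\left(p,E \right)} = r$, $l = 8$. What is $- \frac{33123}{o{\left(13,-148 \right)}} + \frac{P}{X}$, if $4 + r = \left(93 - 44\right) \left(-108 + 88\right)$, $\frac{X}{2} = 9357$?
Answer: $\frac{103720637}{3069096} \approx 33.795$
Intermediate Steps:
$X = 18714$ ($X = 2 \cdot 9357 = 18714$)
$r = -984$ ($r = -4 + \left(93 - 44\right) \left(-108 + 88\right) = -4 + 49 \left(-20\right) = -4 - 980 = -984$)
$o{\left(p,E \right)} = -984$
$P = 2500$ ($P = \left(\left(-6\right) \left(-7\right) + 8\right)^{2} = \left(42 + 8\right)^{2} = 50^{2} = 2500$)
$- \frac{33123}{o{\left(13,-148 \right)}} + \frac{P}{X} = - \frac{33123}{-984} + \frac{2500}{18714} = \left(-33123\right) \left(- \frac{1}{984}\right) + 2500 \cdot \frac{1}{18714} = \frac{11041}{328} + \frac{1250}{9357} = \frac{103720637}{3069096}$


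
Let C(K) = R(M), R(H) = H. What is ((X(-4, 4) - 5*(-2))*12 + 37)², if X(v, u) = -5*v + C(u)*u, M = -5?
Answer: 24649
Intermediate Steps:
C(K) = -5
X(v, u) = -5*u - 5*v (X(v, u) = -5*v - 5*u = -5*u - 5*v)
((X(-4, 4) - 5*(-2))*12 + 37)² = (((-5*4 - 5*(-4)) - 5*(-2))*12 + 37)² = (((-20 + 20) + 10)*12 + 37)² = ((0 + 10)*12 + 37)² = (10*12 + 37)² = (120 + 37)² = 157² = 24649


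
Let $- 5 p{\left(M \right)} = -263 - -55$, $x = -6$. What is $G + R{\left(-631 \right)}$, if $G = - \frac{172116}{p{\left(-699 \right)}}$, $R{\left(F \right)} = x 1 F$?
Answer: $- \frac{18273}{52} \approx -351.4$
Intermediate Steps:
$p{\left(M \right)} = \frac{208}{5}$ ($p{\left(M \right)} = - \frac{-263 - -55}{5} = - \frac{-263 + 55}{5} = \left(- \frac{1}{5}\right) \left(-208\right) = \frac{208}{5}$)
$R{\left(F \right)} = - 6 F$ ($R{\left(F \right)} = \left(-6\right) 1 F = - 6 F$)
$G = - \frac{215145}{52}$ ($G = - \frac{172116}{\frac{208}{5}} = \left(-172116\right) \frac{5}{208} = - \frac{215145}{52} \approx -4137.4$)
$G + R{\left(-631 \right)} = - \frac{215145}{52} - -3786 = - \frac{215145}{52} + 3786 = - \frac{18273}{52}$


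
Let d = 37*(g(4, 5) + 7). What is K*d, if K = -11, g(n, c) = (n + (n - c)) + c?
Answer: -6105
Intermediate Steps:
g(n, c) = 2*n (g(n, c) = (-c + 2*n) + c = 2*n)
d = 555 (d = 37*(2*4 + 7) = 37*(8 + 7) = 37*15 = 555)
K*d = -11*555 = -6105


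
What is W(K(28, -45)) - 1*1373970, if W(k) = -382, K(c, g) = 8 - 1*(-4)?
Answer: -1374352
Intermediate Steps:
K(c, g) = 12 (K(c, g) = 8 + 4 = 12)
W(K(28, -45)) - 1*1373970 = -382 - 1*1373970 = -382 - 1373970 = -1374352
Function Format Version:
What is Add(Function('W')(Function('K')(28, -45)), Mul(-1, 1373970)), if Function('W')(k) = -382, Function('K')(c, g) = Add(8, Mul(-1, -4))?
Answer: -1374352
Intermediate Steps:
Function('K')(c, g) = 12 (Function('K')(c, g) = Add(8, 4) = 12)
Add(Function('W')(Function('K')(28, -45)), Mul(-1, 1373970)) = Add(-382, Mul(-1, 1373970)) = Add(-382, -1373970) = -1374352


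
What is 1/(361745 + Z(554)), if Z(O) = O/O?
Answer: 1/361746 ≈ 2.7644e-6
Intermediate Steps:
Z(O) = 1
1/(361745 + Z(554)) = 1/(361745 + 1) = 1/361746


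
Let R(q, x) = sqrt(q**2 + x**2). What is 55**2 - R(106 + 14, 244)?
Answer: 3025 - 4*sqrt(4621) ≈ 2753.1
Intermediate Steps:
55**2 - R(106 + 14, 244) = 55**2 - sqrt((106 + 14)**2 + 244**2) = 3025 - sqrt(120**2 + 59536) = 3025 - sqrt(14400 + 59536) = 3025 - sqrt(73936) = 3025 - 4*sqrt(4621)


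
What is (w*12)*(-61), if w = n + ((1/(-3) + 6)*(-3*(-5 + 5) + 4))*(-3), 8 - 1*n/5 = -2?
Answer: 13176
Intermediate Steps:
n = 50 (n = 40 - 5*(-2) = 40 + 10 = 50)
w = -18 (w = 50 + ((1/(-3) + 6)*(-3*(-5 + 5) + 4))*(-3) = 50 + ((1*(-⅓) + 6)*(-3*0 + 4))*(-3) = 50 + ((-⅓ + 6)*(0 + 4))*(-3) = 50 + ((17/3)*4)*(-3) = 50 + (68/3)*(-3) = 50 - 68 = -18)
(w*12)*(-61) = -18*12*(-61) = -216*(-61) = 13176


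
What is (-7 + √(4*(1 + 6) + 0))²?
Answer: 77 - 28*√7 ≈ 2.9190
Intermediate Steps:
(-7 + √(4*(1 + 6) + 0))² = (-7 + √(4*7 + 0))² = (-7 + √(28 + 0))² = (-7 + √28)² = (-7 + 2*√7)²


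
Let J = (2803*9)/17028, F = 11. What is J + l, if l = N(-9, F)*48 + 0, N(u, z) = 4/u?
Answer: -112679/5676 ≈ -19.852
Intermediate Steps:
l = -64/3 (l = (4/(-9))*48 + 0 = (4*(-⅑))*48 + 0 = -4/9*48 + 0 = -64/3 + 0 = -64/3 ≈ -21.333)
J = 2803/1892 (J = 25227*(1/17028) = 2803/1892 ≈ 1.4815)
J + l = 2803/1892 - 64/3 = -112679/5676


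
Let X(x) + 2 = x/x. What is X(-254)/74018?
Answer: -1/74018 ≈ -1.3510e-5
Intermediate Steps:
X(x) = -1 (X(x) = -2 + x/x = -2 + 1 = -1)
X(-254)/74018 = -1/74018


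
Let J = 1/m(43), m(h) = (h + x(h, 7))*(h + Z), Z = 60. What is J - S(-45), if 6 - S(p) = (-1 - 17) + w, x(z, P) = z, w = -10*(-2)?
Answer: -35431/8858 ≈ -3.9999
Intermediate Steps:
w = 20
m(h) = 2*h*(60 + h) (m(h) = (h + h)*(h + 60) = (2*h)*(60 + h) = 2*h*(60 + h))
J = 1/8858 (J = 1/(2*43*(60 + 43)) = 1/(2*43*103) = 1/8858 ≈ 0.00011289)
S(p) = 4 (S(p) = 6 - ((-1 - 17) + 20) = 6 - (-18 + 20) = 6 - 1*2 = 6 - 2 = 4)
J - S(-45) = 1/8858 - 1*4 = 1/8858 - 4 = -35431/8858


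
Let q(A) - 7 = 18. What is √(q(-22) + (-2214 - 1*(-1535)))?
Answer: I*√654 ≈ 25.573*I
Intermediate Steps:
q(A) = 25 (q(A) = 7 + 18 = 25)
√(q(-22) + (-2214 - 1*(-1535))) = √(25 + (-2214 - 1*(-1535))) = √(25 + (-2214 + 1535)) = √(25 - 679) = √(-654) = I*√654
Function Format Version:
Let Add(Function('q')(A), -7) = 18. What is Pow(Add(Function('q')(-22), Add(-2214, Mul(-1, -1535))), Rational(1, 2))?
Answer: Mul(I, Pow(654, Rational(1, 2))) ≈ Mul(25.573, I)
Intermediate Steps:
Function('q')(A) = 25 (Function('q')(A) = Add(7, 18) = 25)
Pow(Add(Function('q')(-22), Add(-2214, Mul(-1, -1535))), Rational(1, 2)) = Pow(Add(25, Add(-2214, Mul(-1, -1535))), Rational(1, 2)) = Pow(Add(25, Add(-2214, 1535)), Rational(1, 2)) = Pow(Add(25, -679), Rational(1, 2)) = Pow(-654, Rational(1, 2)) = Mul(I, Pow(654, Rational(1, 2)))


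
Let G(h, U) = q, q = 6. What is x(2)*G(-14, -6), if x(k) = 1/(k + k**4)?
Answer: 1/3 ≈ 0.33333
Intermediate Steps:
G(h, U) = 6
x(2)*G(-14, -6) = 6/(2 + 2**4) = 6/(2 + 16) = 6/18 = (1/18)*6 = 1/3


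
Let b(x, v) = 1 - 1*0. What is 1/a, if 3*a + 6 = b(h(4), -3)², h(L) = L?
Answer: -⅗ ≈ -0.60000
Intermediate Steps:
b(x, v) = 1 (b(x, v) = 1 + 0 = 1)
a = -5/3 (a = -2 + (⅓)*1² = -2 + (⅓)*1 = -2 + ⅓ = -5/3 ≈ -1.6667)
1/a = 1/(-5/3) = -⅗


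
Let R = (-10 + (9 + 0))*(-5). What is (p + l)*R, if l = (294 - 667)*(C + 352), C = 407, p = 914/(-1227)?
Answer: -1736866015/1227 ≈ -1.4155e+6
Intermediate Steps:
p = -914/1227 (p = 914*(-1/1227) = -914/1227 ≈ -0.74491)
l = -283107 (l = (294 - 667)*(407 + 352) = -373*759 = -283107)
R = 5 (R = (-10 + 9)*(-5) = -1*(-5) = 5)
(p + l)*R = (-914/1227 - 283107)*5 = -347373203/1227*5 = -1736866015/1227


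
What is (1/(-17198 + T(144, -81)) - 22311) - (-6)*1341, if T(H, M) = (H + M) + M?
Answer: -245586241/17216 ≈ -14265.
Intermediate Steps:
T(H, M) = H + 2*M
(1/(-17198 + T(144, -81)) - 22311) - (-6)*1341 = (1/(-17198 + (144 + 2*(-81))) - 22311) - (-6)*1341 = (1/(-17198 + (144 - 162)) - 22311) - 1*(-8046) = (1/(-17198 - 18) - 22311) + 8046 = (1/(-17216) - 22311) + 8046 = (-1/17216 - 22311) + 8046 = -384106177/17216 + 8046 = -245586241/17216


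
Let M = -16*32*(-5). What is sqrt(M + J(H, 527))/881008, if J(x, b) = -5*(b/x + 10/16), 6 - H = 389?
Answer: sqrt(6017194270)/1349704256 ≈ 5.7472e-5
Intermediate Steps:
H = -383 (H = 6 - 1*389 = 6 - 389 = -383)
J(x, b) = -25/8 - 5*b/x (J(x, b) = -5*(b/x + 10*(1/16)) = -5*(b/x + 5/8) = -5*(5/8 + b/x) = -25/8 - 5*b/x)
M = 2560 (M = -512*(-5) = 2560)
sqrt(M + J(H, 527))/881008 = sqrt(2560 + (-25/8 - 5*527/(-383)))/881008 = sqrt(2560 + (-25/8 - 5*527*(-1/383)))*(1/881008) = sqrt(2560 + (-25/8 + 2635/383))*(1/881008) = sqrt(2560 + 11505/3064)*(1/881008) = sqrt(7855345/3064)*(1/881008) = (sqrt(6017194270)/1532)*(1/881008) = sqrt(6017194270)/1349704256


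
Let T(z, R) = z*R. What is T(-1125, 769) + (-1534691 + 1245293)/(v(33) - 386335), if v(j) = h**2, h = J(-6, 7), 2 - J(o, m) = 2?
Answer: -334227777477/386335 ≈ -8.6512e+5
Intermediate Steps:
J(o, m) = 0 (J(o, m) = 2 - 1*2 = 2 - 2 = 0)
h = 0
T(z, R) = R*z
v(j) = 0 (v(j) = 0**2 = 0)
T(-1125, 769) + (-1534691 + 1245293)/(v(33) - 386335) = 769*(-1125) + (-1534691 + 1245293)/(0 - 386335) = -865125 - 289398/(-386335) = -865125 - 289398*(-1/386335) = -865125 + 289398/386335 = -334227777477/386335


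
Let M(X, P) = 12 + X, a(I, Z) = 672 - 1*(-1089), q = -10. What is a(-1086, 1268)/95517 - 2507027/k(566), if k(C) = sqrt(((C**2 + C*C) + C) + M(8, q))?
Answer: 587/31839 - 2507027*sqrt(641298)/641298 ≈ -3130.6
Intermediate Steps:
a(I, Z) = 1761 (a(I, Z) = 672 + 1089 = 1761)
k(C) = sqrt(20 + C + 2*C**2) (k(C) = sqrt(((C**2 + C*C) + C) + (12 + 8)) = sqrt(((C**2 + C**2) + C) + 20) = sqrt((2*C**2 + C) + 20) = sqrt((C + 2*C**2) + 20) = sqrt(20 + C + 2*C**2))
a(-1086, 1268)/95517 - 2507027/k(566) = 1761/95517 - 2507027/sqrt(20 + 566 + 2*566**2) = 1761*(1/95517) - 2507027/sqrt(20 + 566 + 2*320356) = 587/31839 - 2507027/sqrt(20 + 566 + 640712) = 587/31839 - 2507027*sqrt(641298)/641298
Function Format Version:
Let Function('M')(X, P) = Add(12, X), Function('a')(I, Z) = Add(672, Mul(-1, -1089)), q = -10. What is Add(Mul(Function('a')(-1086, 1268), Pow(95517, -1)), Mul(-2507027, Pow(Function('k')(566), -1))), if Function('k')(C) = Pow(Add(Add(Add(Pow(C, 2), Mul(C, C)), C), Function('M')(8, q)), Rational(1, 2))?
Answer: Add(Rational(587, 31839), Mul(Rational(-2507027, 641298), Pow(641298, Rational(1, 2)))) ≈ -3130.6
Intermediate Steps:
Function('a')(I, Z) = 1761 (Function('a')(I, Z) = Add(672, 1089) = 1761)
Function('k')(C) = Pow(Add(20, C, Mul(2, Pow(C, 2))), Rational(1, 2)) (Function('k')(C) = Pow(Add(Add(Add(Pow(C, 2), Mul(C, C)), C), Add(12, 8)), Rational(1, 2)) = Pow(Add(Add(Add(Pow(C, 2), Pow(C, 2)), C), 20), Rational(1, 2)) = Pow(Add(Add(Mul(2, Pow(C, 2)), C), 20), Rational(1, 2)) = Pow(Add(Add(C, Mul(2, Pow(C, 2))), 20), Rational(1, 2)) = Pow(Add(20, C, Mul(2, Pow(C, 2))), Rational(1, 2)))
Add(Mul(Function('a')(-1086, 1268), Pow(95517, -1)), Mul(-2507027, Pow(Function('k')(566), -1))) = Add(Mul(1761, Pow(95517, -1)), Mul(-2507027, Pow(Pow(Add(20, 566, Mul(2, Pow(566, 2))), Rational(1, 2)), -1))) = Add(Mul(1761, Rational(1, 95517)), Mul(-2507027, Pow(Pow(Add(20, 566, Mul(2, 320356)), Rational(1, 2)), -1))) = Add(Rational(587, 31839), Mul(-2507027, Pow(Pow(Add(20, 566, 640712), Rational(1, 2)), -1))) = Add(Rational(587, 31839), Mul(-2507027, Pow(Pow(641298, Rational(1, 2)), -1))) = Add(Rational(587, 31839), Mul(-2507027, Mul(Rational(1, 641298), Pow(641298, Rational(1, 2))))) = Add(Rational(587, 31839), Mul(Rational(-2507027, 641298), Pow(641298, Rational(1, 2))))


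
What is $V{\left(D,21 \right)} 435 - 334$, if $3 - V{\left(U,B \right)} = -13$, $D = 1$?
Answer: $6626$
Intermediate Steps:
$V{\left(U,B \right)} = 16$ ($V{\left(U,B \right)} = 3 - -13 = 3 + 13 = 16$)
$V{\left(D,21 \right)} 435 - 334 = 16 \cdot 435 - 334 = 6960 - 334 = 6626$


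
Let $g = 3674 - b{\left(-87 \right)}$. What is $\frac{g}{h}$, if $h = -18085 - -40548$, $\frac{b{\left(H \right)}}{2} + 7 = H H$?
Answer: $- \frac{11450}{22463} \approx -0.50973$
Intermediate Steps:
$b{\left(H \right)} = -14 + 2 H^{2}$ ($b{\left(H \right)} = -14 + 2 H H = -14 + 2 H^{2}$)
$h = 22463$ ($h = -18085 + 40548 = 22463$)
$g = -11450$ ($g = 3674 - \left(-14 + 2 \left(-87\right)^{2}\right) = 3674 - \left(-14 + 2 \cdot 7569\right) = 3674 - \left(-14 + 15138\right) = 3674 - 15124 = -11450$)
$\frac{g}{h} = - \frac{11450}{22463}$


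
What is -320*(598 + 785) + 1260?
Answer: -441300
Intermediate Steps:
-320*(598 + 785) + 1260 = -320*1383 + 1260 = -442560 + 1260 = -441300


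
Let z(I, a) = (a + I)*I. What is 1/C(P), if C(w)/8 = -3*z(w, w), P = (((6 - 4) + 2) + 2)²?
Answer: -1/62208 ≈ -1.6075e-5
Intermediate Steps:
z(I, a) = I*(I + a) (z(I, a) = (I + a)*I = I*(I + a))
P = 36 (P = ((2 + 2) + 2)² = (4 + 2)² = 6² = 36)
C(w) = -48*w² (C(w) = 8*(-3*w*(w + w)) = 8*(-3*w*2*w) = 8*(-6*w²) = -48*w²)
1/C(P) = 1/(-48*36²) = 1/(-48*1296) = 1/(-62208) = -1/62208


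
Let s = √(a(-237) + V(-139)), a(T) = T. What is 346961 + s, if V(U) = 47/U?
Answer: 346961 + I*√4585610/139 ≈ 3.4696e+5 + 15.406*I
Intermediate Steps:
s = I*√4585610/139 (s = √(-237 + 47/(-139)) = √(-237 + 47*(-1/139)) = √(-237 - 47/139) = √(-32990/139) = I*√4585610/139 ≈ 15.406*I)
346961 + s = 346961 + I*√4585610/139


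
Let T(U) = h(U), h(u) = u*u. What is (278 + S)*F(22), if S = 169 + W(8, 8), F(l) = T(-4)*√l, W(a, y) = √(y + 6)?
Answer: 16*√22*(447 + √14) ≈ 33827.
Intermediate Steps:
h(u) = u²
W(a, y) = √(6 + y)
T(U) = U²
F(l) = 16*√l (F(l) = (-4)²*√l = 16*√l)
S = 169 + √14 (S = 169 + √(6 + 8) = 169 + √14 ≈ 172.74)
(278 + S)*F(22) = (278 + (169 + √14))*(16*√22) = (447 + √14)*(16*√22) = 16*√22*(447 + √14)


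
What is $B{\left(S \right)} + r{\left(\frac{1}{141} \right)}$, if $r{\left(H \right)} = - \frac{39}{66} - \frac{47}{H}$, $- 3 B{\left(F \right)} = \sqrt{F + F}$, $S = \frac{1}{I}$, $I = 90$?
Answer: $- \frac{145807}{22} - \frac{\sqrt{5}}{45} \approx -6627.6$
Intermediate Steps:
$S = \frac{1}{90} \approx 0.011111$
$B{\left(F \right)} = - \frac{\sqrt{2} \sqrt{F}}{3}$ ($B{\left(F \right)} = - \frac{\sqrt{F + F}}{3} = - \frac{\sqrt{2 F}}{3} = - \frac{\sqrt{2} \sqrt{F}}{3}$)
$r{\left(H \right)} = - \frac{13}{22} - \frac{47}{H}$ ($r{\left(H \right)} = \left(-39\right) \frac{1}{66} - \frac{47}{H} = - \frac{13}{22} - \frac{47}{H}$)
$B{\left(S \right)} + r{\left(\frac{1}{141} \right)} = - \frac{\sqrt{2}}{3 \cdot 3 \sqrt{10}} - \left(\frac{13}{22} + \frac{47}{\frac{1}{141}}\right) = - \frac{\sqrt{2} \frac{\sqrt{10}}{30}}{3} - \left(\frac{13}{22} + 47 \frac{1}{\frac{1}{141}}\right) = - \frac{\sqrt{5}}{45} - \frac{145807}{22} = - \frac{145807}{22} - \frac{\sqrt{5}}{45}$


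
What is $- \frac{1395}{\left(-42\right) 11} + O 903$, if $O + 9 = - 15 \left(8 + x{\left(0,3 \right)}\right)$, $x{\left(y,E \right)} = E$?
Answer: $- \frac{24196323}{154} \approx -1.5712 \cdot 10^{5}$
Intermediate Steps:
$O = -174$ ($O = -9 - 15 \left(8 + 3\right) = -9 - 165 = -174$)
$- \frac{1395}{\left(-42\right) 11} + O 903 = - \frac{1395}{\left(-42\right) 11} - 157122 = - \frac{1395}{-462} - 157122 = \left(-1395\right) \left(- \frac{1}{462}\right) - 157122 = \frac{465}{154} - 157122 = - \frac{24196323}{154}$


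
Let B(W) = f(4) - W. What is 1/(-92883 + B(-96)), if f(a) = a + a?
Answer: -1/92779 ≈ -1.0778e-5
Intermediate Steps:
f(a) = 2*a
B(W) = 8 - W (B(W) = 2*4 - W = 8 - W)
1/(-92883 + B(-96)) = 1/(-92883 + (8 - 1*(-96))) = 1/(-92883 + (8 + 96)) = 1/(-92883 + 104) = 1/(-92779) = -1/92779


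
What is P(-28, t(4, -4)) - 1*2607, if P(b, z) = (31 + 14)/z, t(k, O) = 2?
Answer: -5169/2 ≈ -2584.5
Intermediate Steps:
P(b, z) = 45/z
P(-28, t(4, -4)) - 1*2607 = 45/2 - 1*2607 = 45*(1/2) - 2607 = 45/2 - 2607 = -5169/2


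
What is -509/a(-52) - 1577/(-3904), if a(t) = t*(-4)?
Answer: -103695/50752 ≈ -2.0432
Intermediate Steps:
a(t) = -4*t
-509/a(-52) - 1577/(-3904) = -509/((-4*(-52))) - 1577/(-3904) = -509/208 - 1577*(-1/3904) = -509*1/208 + 1577/3904 = -509/208 + 1577/3904 = -103695/50752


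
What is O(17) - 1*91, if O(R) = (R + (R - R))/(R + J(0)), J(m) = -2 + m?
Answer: -1348/15 ≈ -89.867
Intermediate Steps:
O(R) = R/(-2 + R) (O(R) = (R + (R - R))/(R + (-2 + 0)) = (R + 0)/(R - 2) = R/(-2 + R))
O(17) - 1*91 = 17/(-2 + 17) - 1*91 = 17/15 - 91 = -1348/15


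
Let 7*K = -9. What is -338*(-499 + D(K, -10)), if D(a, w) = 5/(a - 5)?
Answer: 3716479/22 ≈ 1.6893e+5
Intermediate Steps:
K = -9/7 (K = (⅐)*(-9) = -9/7 ≈ -1.2857)
D(a, w) = 5/(-5 + a)
-338*(-499 + D(K, -10)) = -338*(-499 + 5/(-5 - 9/7)) = -338*(-499 + 5/(-44/7)) = -338*(-499 + 5*(-7/44)) = -338*(-499 - 35/44) = -338*(-21991/44) = 3716479/22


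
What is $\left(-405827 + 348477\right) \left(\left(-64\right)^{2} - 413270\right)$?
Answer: $23466128900$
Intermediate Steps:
$\left(-405827 + 348477\right) \left(\left(-64\right)^{2} - 413270\right) = - 57350 \left(4096 - 413270\right) = \left(-57350\right) \left(-409174\right) = 23466128900$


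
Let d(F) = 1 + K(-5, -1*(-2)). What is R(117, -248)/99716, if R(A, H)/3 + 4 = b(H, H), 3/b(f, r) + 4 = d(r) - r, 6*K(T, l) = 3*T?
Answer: -2901/24181130 ≈ -0.00011997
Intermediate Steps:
K(T, l) = T/2 (K(T, l) = (3*T)/6 = T/2)
d(F) = -3/2 (d(F) = 1 + (1/2)*(-5) = 1 - 5/2 = -3/2)
b(f, r) = 3/(-11/2 - r) (b(f, r) = 3/(-4 + (-3/2 - r)) = 3/(-11/2 - r))
R(A, H) = -12 - 18/(11 + 2*H) (R(A, H) = -12 + 3*(-6/(11 + 2*H)) = -12 - 18/(11 + 2*H))
R(117, -248)/99716 = (6*(-25 - 4*(-248))/(11 + 2*(-248)))/99716 = (6*(-25 + 992)/(11 - 496))*(1/99716) = (6*967/(-485))*(1/99716) = (6*(-1/485)*967)*(1/99716) = -5802/485*1/99716 = -2901/24181130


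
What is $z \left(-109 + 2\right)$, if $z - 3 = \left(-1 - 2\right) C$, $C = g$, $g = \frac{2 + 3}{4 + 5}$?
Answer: $- \frac{428}{3} \approx -142.67$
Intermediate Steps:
$g = \frac{5}{9} \approx 0.55556$
$C = \frac{5}{9} \approx 0.55556$
$z = \frac{4}{3}$ ($z = 3 + \left(-1 - 2\right) \frac{5}{9} = 3 - \frac{5}{3} = \frac{4}{3} \approx 1.3333$)
$z \left(-109 + 2\right) = \frac{4 \left(-109 + 2\right)}{3} = \frac{4}{3} \left(-107\right) = - \frac{428}{3}$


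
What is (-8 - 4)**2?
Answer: 144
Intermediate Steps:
(-8 - 4)**2 = (-12)**2 = 144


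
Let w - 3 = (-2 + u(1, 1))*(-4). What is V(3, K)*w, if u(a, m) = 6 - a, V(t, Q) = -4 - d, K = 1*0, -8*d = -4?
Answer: 81/2 ≈ 40.500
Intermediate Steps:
d = 1/2 (d = -1/8*(-4) = 1/2 ≈ 0.50000)
K = 0
V(t, Q) = -9/2 (V(t, Q) = -4 - 1*1/2 = -4 - 1/2 = -9/2)
w = -9 (w = 3 + (-2 + (6 - 1*1))*(-4) = 3 + (-2 + (6 - 1))*(-4) = 3 + (-2 + 5)*(-4) = 3 + 3*(-4) = 3 - 12 = -9)
V(3, K)*w = -9/2*(-9) = 81/2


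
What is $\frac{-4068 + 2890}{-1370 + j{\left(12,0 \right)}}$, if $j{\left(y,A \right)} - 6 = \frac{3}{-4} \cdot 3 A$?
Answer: $\frac{19}{22} \approx 0.86364$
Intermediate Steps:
$j{\left(y,A \right)} = 6 - \frac{9 A}{4}$ ($j{\left(y,A \right)} = 6 + \frac{3}{-4} \cdot 3 A = 6 + 3 \left(- \frac{1}{4}\right) 3 A = 6 + \left(- \frac{3}{4}\right) 3 A = 6 - \frac{9 A}{4}$)
$\frac{-4068 + 2890}{-1370 + j{\left(12,0 \right)}} = \frac{-4068 + 2890}{-1370 + \left(6 - 0\right)} = - \frac{1178}{-1370 + \left(6 + 0\right)} = - \frac{1178}{-1370 + 6} = - \frac{1178}{-1364} = \left(-1178\right) \left(- \frac{1}{1364}\right) = \frac{19}{22}$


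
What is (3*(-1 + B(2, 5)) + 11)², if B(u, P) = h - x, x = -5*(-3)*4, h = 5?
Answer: 24649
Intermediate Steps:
x = 60 (x = 15*4 = 60)
B(u, P) = -55 (B(u, P) = 5 - 1*60 = 5 - 60 = -55)
(3*(-1 + B(2, 5)) + 11)² = (3*(-1 - 55) + 11)² = (3*(-56) + 11)² = (-168 + 11)² = (-157)² = 24649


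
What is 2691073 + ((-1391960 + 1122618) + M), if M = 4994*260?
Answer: 3720171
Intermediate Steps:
M = 1298440
2691073 + ((-1391960 + 1122618) + M) = 2691073 + ((-1391960 + 1122618) + 1298440) = 2691073 + (-269342 + 1298440) = 2691073 + 1029098 = 3720171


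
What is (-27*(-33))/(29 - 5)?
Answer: 297/8 ≈ 37.125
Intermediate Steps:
(-27*(-33))/(29 - 5) = 891/24 = 891*(1/24) = 297/8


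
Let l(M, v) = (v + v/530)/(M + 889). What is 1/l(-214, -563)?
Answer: -39750/33217 ≈ -1.1967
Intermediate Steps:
l(M, v) = 531*v/(530*(889 + M)) (l(M, v) = (v + v*(1/530))/(889 + M) = (v + v/530)/(889 + M) = (531*v/530)/(889 + M) = 531*v/(530*(889 + M)))
1/l(-214, -563) = 1/((531/530)*(-563)/(889 - 214)) = 1/((531/530)*(-563)/675) = 1/((531/530)*(-563)*(1/675)) = 1/(-33217/39750) = -39750/33217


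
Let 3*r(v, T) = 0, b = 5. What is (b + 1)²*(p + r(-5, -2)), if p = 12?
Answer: 432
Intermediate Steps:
r(v, T) = 0 (r(v, T) = (⅓)*0 = 0)
(b + 1)²*(p + r(-5, -2)) = (5 + 1)²*(12 + 0) = 6²*12 = 36*12 = 432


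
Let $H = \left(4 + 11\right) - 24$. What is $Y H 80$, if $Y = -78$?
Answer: $56160$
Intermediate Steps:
$H = -9$ ($H = 15 - 24 = -9$)
$Y H 80 = \left(-78\right) \left(-9\right) 80 = 702 \cdot 80 = 56160$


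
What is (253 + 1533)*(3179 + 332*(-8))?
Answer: 934078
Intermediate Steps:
(253 + 1533)*(3179 + 332*(-8)) = 1786*(3179 - 2656) = 1786*523 = 934078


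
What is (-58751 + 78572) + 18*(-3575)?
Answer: -44529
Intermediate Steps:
(-58751 + 78572) + 18*(-3575) = 19821 - 64350 = -44529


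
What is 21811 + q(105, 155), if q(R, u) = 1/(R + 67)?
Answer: 3751493/172 ≈ 21811.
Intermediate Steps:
q(R, u) = 1/(67 + R)
21811 + q(105, 155) = 21811 + 1/(67 + 105) = 21811 + 1/172 = 3751493/172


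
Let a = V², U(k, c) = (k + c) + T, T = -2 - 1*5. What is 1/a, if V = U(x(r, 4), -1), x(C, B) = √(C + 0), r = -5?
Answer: (8 - I*√5)⁻² ≈ 0.012392 + 0.0075146*I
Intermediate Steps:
x(C, B) = √C
T = -7 (T = -2 - 5 = -7)
U(k, c) = -7 + c + k (U(k, c) = (k + c) - 7 = (c + k) - 7 = -7 + c + k)
V = -8 + I*√5 (V = -7 - 1 + √(-5) = -7 - 1 + I*√5 = -8 + I*√5 ≈ -8.0 + 2.2361*I)
a = (-8 + I*√5)² ≈ 59.0 - 35.777*I
1/a = 1/((8 - I*√5)²) = (8 - I*√5)⁻²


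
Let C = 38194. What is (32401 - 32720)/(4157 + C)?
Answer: -319/42351 ≈ -0.0075323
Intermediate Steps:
(32401 - 32720)/(4157 + C) = (32401 - 32720)/(4157 + 38194) = -319/42351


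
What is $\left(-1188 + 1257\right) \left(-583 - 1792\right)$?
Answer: $-163875$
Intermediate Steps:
$\left(-1188 + 1257\right) \left(-583 - 1792\right) = 69 \left(-2375\right) = -163875$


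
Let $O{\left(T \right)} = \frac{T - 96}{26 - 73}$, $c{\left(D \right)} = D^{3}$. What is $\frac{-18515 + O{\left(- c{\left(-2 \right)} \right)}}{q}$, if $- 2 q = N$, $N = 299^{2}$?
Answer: $\frac{1740234}{4201847} \approx 0.41416$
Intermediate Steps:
$N = 89401$
$q = - \frac{89401}{2}$ ($q = \left(- \frac{1}{2}\right) 89401 = - \frac{89401}{2} \approx -44701.0$)
$O{\left(T \right)} = \frac{96}{47} - \frac{T}{47}$ ($O{\left(T \right)} = \frac{-96 + T}{-47} = \left(-96 + T\right) \left(- \frac{1}{47}\right) = \frac{96}{47} - \frac{T}{47}$)
$\frac{-18515 + O{\left(- c{\left(-2 \right)} \right)}}{q} = \frac{-18515 + \left(\frac{96}{47} - \frac{\left(-1\right) \left(-2\right)^{3}}{47}\right)}{- \frac{89401}{2}} = \left(-18515 + \left(\frac{96}{47} - \frac{\left(-1\right) \left(-8\right)}{47}\right)\right) \left(- \frac{2}{89401}\right) = \left(-18515 + \left(\frac{96}{47} - \frac{8}{47}\right)\right) \left(- \frac{2}{89401}\right) = \left(-18515 + \frac{88}{47}\right) \left(- \frac{2}{89401}\right) = \left(- \frac{870117}{47}\right) \left(- \frac{2}{89401}\right) = \frac{1740234}{4201847}$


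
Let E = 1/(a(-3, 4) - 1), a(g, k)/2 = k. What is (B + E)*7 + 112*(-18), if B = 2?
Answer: -2001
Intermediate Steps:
a(g, k) = 2*k
E = ⅐ (E = 1/(2*4 - 1) = 1/(8 - 1) = 1/7 = ⅐ ≈ 0.14286)
(B + E)*7 + 112*(-18) = (2 + ⅐)*7 + 112*(-18) = (15/7)*7 - 2016 = 15 - 2016 = -2001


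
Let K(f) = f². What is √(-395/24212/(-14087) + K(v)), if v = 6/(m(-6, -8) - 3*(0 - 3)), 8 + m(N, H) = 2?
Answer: √116331810031010481/170537222 ≈ 2.0000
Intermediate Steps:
m(N, H) = -6 (m(N, H) = -8 + 2 = -6)
v = 2 (v = 6/(-6 - 3*(0 - 3)) = 6/(-6 - 3*(-3)) = 6/(-6 + 9) = 6/3 = (⅓)*6 = 2)
√(-395/24212/(-14087) + K(v)) = √(-395/24212/(-14087) + 2²) = √(-395*1/24212*(-1/14087) + 4) = √(-395/24212*(-1/14087) + 4) = √(395/341074444 + 4) = √(1364298171/341074444) = √116331810031010481/170537222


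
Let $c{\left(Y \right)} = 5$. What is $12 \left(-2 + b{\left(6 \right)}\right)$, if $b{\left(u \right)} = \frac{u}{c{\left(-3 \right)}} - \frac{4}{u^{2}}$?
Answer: $- \frac{164}{15} \approx -10.933$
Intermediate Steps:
$b{\left(u \right)} = - \frac{4}{u^{2}} + \frac{u}{5}$ ($b{\left(u \right)} = \frac{u}{5} - \frac{4}{u^{2}} = - \frac{4}{u^{2}} + \frac{u}{5}$)
$12 \left(-2 + b{\left(6 \right)}\right) = 12 \left(-2 + \left(- \frac{4}{36} + \frac{1}{5} \cdot 6\right)\right) = 12 \left(-2 + \left(\left(-4\right) \frac{1}{36} + \frac{6}{5}\right)\right) = 12 \left(-2 + \left(- \frac{1}{9} + \frac{6}{5}\right)\right) = 12 \left(-2 + \frac{49}{45}\right) = 12 \left(- \frac{41}{45}\right) = - \frac{164}{15}$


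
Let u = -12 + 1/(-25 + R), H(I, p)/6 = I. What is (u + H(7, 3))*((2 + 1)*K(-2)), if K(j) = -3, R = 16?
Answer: -269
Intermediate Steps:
H(I, p) = 6*I
u = -109/9 (u = -12 + 1/(-25 + 16) = -12 + 1/(-9) = -12 - ⅑ = -109/9 ≈ -12.111)
(u + H(7, 3))*((2 + 1)*K(-2)) = (-109/9 + 6*7)*((2 + 1)*(-3)) = (-109/9 + 42)*(3*(-3)) = (269/9)*(-9) = -269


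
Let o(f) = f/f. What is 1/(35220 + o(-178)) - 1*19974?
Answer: -703504253/35221 ≈ -19974.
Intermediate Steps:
o(f) = 1
1/(35220 + o(-178)) - 1*19974 = 1/(35220 + 1) - 1*19974 = 1/35221 - 19974 = -703504253/35221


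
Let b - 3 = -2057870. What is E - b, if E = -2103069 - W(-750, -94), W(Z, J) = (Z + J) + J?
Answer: -44264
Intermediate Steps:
b = -2057867 (b = 3 - 2057870 = -2057867)
W(Z, J) = Z + 2*J (W(Z, J) = (J + Z) + J = Z + 2*J)
E = -2102131 (E = -2103069 - (-750 + 2*(-94)) = -2103069 - (-750 - 188) = -2103069 - 1*(-938) = -2103069 + 938 = -2102131)
E - b = -2102131 - 1*(-2057867) = -2102131 + 2057867 = -44264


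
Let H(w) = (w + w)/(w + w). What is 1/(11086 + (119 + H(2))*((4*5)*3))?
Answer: 1/18286 ≈ 5.4687e-5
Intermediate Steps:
H(w) = 1 (H(w) = (2*w)/((2*w)) = (2*w)*(1/(2*w)) = 1)
1/(11086 + (119 + H(2))*((4*5)*3)) = 1/(11086 + (119 + 1)*((4*5)*3)) = 1/(11086 + 120*(20*3)) = 1/(11086 + 120*60) = 1/(11086 + 7200) = 1/18286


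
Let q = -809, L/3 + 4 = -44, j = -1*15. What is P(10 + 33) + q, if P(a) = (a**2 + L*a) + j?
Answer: -5167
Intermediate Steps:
j = -15
L = -144 (L = -12 + 3*(-44) = -12 - 132 = -144)
P(a) = -15 + a**2 - 144*a (P(a) = (a**2 - 144*a) - 15 = -15 + a**2 - 144*a)
P(10 + 33) + q = (-15 + (10 + 33)**2 - 144*(10 + 33)) - 809 = (-15 + 43**2 - 144*43) - 809 = (-15 + 1849 - 6192) - 809 = -4358 - 809 = -5167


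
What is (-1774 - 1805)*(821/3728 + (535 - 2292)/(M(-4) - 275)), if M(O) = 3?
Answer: -757563351/31688 ≈ -23907.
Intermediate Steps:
(-1774 - 1805)*(821/3728 + (535 - 2292)/(M(-4) - 275)) = (-1774 - 1805)*(821/3728 + (535 - 2292)/(3 - 275)) = -3579*(821*(1/3728) - 1757/(-272)) = -3579*(821/3728 - 1757*(-1/272)) = -3579*(821/3728 + 1757/272) = -3579*211669/31688 = -757563351/31688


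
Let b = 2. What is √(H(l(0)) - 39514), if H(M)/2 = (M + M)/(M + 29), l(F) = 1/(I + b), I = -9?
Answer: 2*I*√100770629/101 ≈ 198.78*I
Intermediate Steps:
l(F) = -⅐ (l(F) = 1/(-9 + 2) = 1/(-7) = -⅐)
H(M) = 4*M/(29 + M) (H(M) = 2*((M + M)/(M + 29)) = 2*((2*M)/(29 + M)) = 2*(2*M/(29 + M)) = 4*M/(29 + M))
√(H(l(0)) - 39514) = √(4*(-⅐)/(29 - ⅐) - 39514) = √(4*(-⅐)/(202/7) - 39514) = √(4*(-⅐)*(7/202) - 39514) = √(-2/101 - 39514) = √(-3990916/101) = 2*I*√100770629/101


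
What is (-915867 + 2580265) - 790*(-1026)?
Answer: 2474938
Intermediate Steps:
(-915867 + 2580265) - 790*(-1026) = 1664398 + 810540 = 2474938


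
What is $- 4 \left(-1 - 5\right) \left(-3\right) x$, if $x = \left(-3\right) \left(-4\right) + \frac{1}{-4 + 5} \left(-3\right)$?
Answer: $-648$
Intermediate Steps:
$x = 9$ ($x = 12 + 1^{-1} \left(-3\right) = 12 + 1 \left(-3\right) = 12 - 3 = 9$)
$- 4 \left(-1 - 5\right) \left(-3\right) x = - 4 \left(-1 - 5\right) \left(-3\right) 9 = \left(-4\right) \left(-6\right) \left(-3\right) 9 = 24 \left(-3\right) 9 = \left(-72\right) 9 = -648$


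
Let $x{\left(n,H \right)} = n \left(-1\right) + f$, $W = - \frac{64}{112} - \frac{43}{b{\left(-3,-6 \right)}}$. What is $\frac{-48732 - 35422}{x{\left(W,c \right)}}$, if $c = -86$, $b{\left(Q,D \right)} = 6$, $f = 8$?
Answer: $- \frac{3534468}{661} \approx -5347.2$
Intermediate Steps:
$W = - \frac{325}{42}$ ($W = - \frac{64}{112} - \frac{43}{6} = \left(-64\right) \frac{1}{112} - \frac{43}{6} = - \frac{4}{7} - \frac{43}{6} = - \frac{325}{42} \approx -7.7381$)
$x{\left(n,H \right)} = 8 - n$ ($x{\left(n,H \right)} = n \left(-1\right) + 8 = - n + 8 = 8 - n$)
$\frac{-48732 - 35422}{x{\left(W,c \right)}} = \frac{-48732 - 35422}{8 - - \frac{325}{42}} = - \frac{84154}{8 + \frac{325}{42}} = - \frac{84154}{\frac{661}{42}} = \left(-84154\right) \frac{42}{661} = - \frac{3534468}{661}$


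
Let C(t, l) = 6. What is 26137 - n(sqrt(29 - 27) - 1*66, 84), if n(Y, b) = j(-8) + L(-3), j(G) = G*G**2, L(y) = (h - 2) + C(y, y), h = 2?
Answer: 26643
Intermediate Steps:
L(y) = 6 (L(y) = (2 - 2) + 6 = 0 + 6 = 6)
j(G) = G**3
n(Y, b) = -506 (n(Y, b) = (-8)**3 + 6 = -512 + 6 = -506)
26137 - n(sqrt(29 - 27) - 1*66, 84) = 26137 - 1*(-506) = 26137 + 506 = 26643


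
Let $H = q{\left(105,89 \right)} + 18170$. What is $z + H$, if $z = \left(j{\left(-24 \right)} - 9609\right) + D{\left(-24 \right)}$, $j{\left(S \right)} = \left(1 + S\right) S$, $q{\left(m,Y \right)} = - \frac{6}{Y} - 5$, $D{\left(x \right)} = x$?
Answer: $\frac{808470}{89} \approx 9083.9$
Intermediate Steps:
$q{\left(m,Y \right)} = -5 - \frac{6}{Y}$ ($q{\left(m,Y \right)} = - \frac{6}{Y} - 5 = -5 - \frac{6}{Y}$)
$j{\left(S \right)} = S \left(1 + S\right)$
$z = -9081$ ($z = \left(- 24 \left(1 - 24\right) - 9609\right) - 24 = \left(\left(-24\right) \left(-23\right) - 9609\right) - 24 = \left(552 - 9609\right) - 24 = -9057 - 24 = -9081$)
$H = \frac{1616679}{89}$ ($H = \left(-5 - \frac{6}{89}\right) + 18170 = - \frac{451}{89} + 18170 = \frac{1616679}{89} \approx 18165.0$)
$z + H = -9081 + \frac{1616679}{89} = \frac{808470}{89}$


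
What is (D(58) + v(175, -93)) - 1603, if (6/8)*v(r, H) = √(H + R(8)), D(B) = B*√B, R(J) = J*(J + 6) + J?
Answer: -1603 + 4*√3 + 58*√58 ≈ -1154.4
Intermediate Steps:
R(J) = J + J*(6 + J) (R(J) = J*(6 + J) + J = J + J*(6 + J))
D(B) = B^(3/2)
v(r, H) = 4*√(120 + H)/3 (v(r, H) = 4*√(H + 8*(7 + 8))/3 = 4*√(H + 8*15)/3 = 4*√(H + 120)/3 = 4*√(120 + H)/3)
(D(58) + v(175, -93)) - 1603 = (58^(3/2) + 4*√(120 - 93)/3) - 1603 = (58*√58 + 4*√27/3) - 1603 = (58*√58 + 4*(3*√3)/3) - 1603 = (58*√58 + 4*√3) - 1603 = (4*√3 + 58*√58) - 1603 = -1603 + 4*√3 + 58*√58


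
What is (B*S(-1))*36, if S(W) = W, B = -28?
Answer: 1008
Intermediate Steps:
(B*S(-1))*36 = -28*(-1)*36 = 28*36 = 1008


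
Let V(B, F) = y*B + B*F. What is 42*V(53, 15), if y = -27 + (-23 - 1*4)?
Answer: -86814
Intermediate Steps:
y = -54 (y = -27 + (-23 - 4) = -27 - 27 = -54)
V(B, F) = -54*B + B*F
42*V(53, 15) = 42*(53*(-54 + 15)) = 42*(53*(-39)) = 42*(-2067) = -86814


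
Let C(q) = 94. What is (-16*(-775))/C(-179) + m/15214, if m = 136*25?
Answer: 47243300/357529 ≈ 132.14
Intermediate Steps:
m = 3400
(-16*(-775))/C(-179) + m/15214 = -16*(-775)/94 + 3400/15214 = 12400*(1/94) + 3400*(1/15214) = 6200/47 + 1700/7607 = 47243300/357529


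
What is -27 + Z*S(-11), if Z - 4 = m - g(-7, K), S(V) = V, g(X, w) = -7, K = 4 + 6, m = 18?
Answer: -346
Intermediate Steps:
K = 10
Z = 29 (Z = 4 + (18 - 1*(-7)) = 4 + (18 + 7) = 4 + 25 = 29)
-27 + Z*S(-11) = -27 + 29*(-11) = -27 - 319 = -346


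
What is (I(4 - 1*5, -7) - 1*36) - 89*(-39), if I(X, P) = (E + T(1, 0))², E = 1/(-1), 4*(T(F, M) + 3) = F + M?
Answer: 55185/16 ≈ 3449.1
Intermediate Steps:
T(F, M) = -3 + F/4 + M/4 (T(F, M) = -3 + (F + M)/4 = -3 + (F/4 + M/4) = -3 + F/4 + M/4)
E = -1 (E = 1*(-1) = -1)
I(X, P) = 225/16 (I(X, P) = (-1 + (-3 + (¼)*1 + (¼)*0))² = (-1 + (-3 + ¼ + 0))² = (-1 - 11/4)² = (-15/4)² = 225/16)
(I(4 - 1*5, -7) - 1*36) - 89*(-39) = (225/16 - 1*36) - 89*(-39) = (225/16 - 36) + 3471 = -351/16 + 3471 = 55185/16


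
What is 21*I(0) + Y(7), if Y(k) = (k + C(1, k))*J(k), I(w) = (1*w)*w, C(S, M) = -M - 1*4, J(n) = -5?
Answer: 20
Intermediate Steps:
C(S, M) = -4 - M (C(S, M) = -M - 4 = -4 - M)
I(w) = w**2 (I(w) = w*w = w**2)
Y(k) = 20 (Y(k) = (k + (-4 - k))*(-5) = -4*(-5) = 20)
21*I(0) + Y(7) = 21*0**2 + 20 = 21*0 + 20 = 0 + 20 = 20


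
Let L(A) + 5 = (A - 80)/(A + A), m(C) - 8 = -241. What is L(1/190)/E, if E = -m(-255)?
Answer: -15209/466 ≈ -32.637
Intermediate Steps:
m(C) = -233 (m(C) = 8 - 241 = -233)
E = 233 (E = -1*(-233) = 233)
L(A) = -5 + (-80 + A)/(2*A) (L(A) = -5 + (A - 80)/(A + A) = -5 + (-80 + A)/((2*A)) = -5 + (-80 + A)*(1/(2*A)) = -5 + (-80 + A)/(2*A))
L(1/190)/E = (-9/2 - 40/(1/190))/233 = (-9/2 - 40/1/190)*(1/233) = (-9/2 - 40*190)*(1/233) = (-9/2 - 7600)*(1/233) = -15209/2*1/233 = -15209/466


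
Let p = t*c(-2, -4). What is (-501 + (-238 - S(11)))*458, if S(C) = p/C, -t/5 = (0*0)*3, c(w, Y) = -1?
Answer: -338462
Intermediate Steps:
t = 0 (t = -5*0*0*3 = -0*3 = -5*0 = 0)
p = 0 (p = 0*(-1) = 0)
S(C) = 0 (S(C) = 0/C = 0)
(-501 + (-238 - S(11)))*458 = (-501 + (-238 - 1*0))*458 = (-501 + (-238 + 0))*458 = (-501 - 238)*458 = -739*458 = -338462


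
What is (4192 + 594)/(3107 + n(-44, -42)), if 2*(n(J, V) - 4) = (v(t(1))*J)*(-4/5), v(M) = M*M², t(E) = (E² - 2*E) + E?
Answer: 4786/3111 ≈ 1.5384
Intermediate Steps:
t(E) = E² - E
v(M) = M³
n(J, V) = 4 (n(J, V) = 4 + (((1*(-1 + 1))³*J)*(-4/5))/2 = 4 + (((1*0)³*J)*(-4*⅕))/2 = 4 + ((0³*J)*(-⅘))/2 = 4 + ((0*J)*(-⅘))/2 = 4 + (0*(-⅘))/2 = 4 + (½)*0 = 4 + 0 = 4)
(4192 + 594)/(3107 + n(-44, -42)) = (4192 + 594)/(3107 + 4) = 4786/3111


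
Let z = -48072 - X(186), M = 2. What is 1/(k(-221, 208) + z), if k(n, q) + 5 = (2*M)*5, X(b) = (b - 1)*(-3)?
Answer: -1/47502 ≈ -2.1052e-5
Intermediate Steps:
X(b) = 3 - 3*b (X(b) = (-1 + b)*(-3) = 3 - 3*b)
k(n, q) = 15 (k(n, q) = -5 + (2*2)*5 = -5 + 4*5 = -5 + 20 = 15)
z = -47517 (z = -48072 - (3 - 3*186) = -48072 - (3 - 558) = -48072 - 1*(-555) = -48072 + 555 = -47517)
1/(k(-221, 208) + z) = 1/(15 - 47517) = 1/(-47502) = -1/47502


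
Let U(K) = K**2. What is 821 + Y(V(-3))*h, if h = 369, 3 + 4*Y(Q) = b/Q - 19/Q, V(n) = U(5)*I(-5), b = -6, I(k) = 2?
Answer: 3985/8 ≈ 498.13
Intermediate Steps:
V(n) = 50 (V(n) = 5**2*2 = 25*2 = 50)
Y(Q) = -3/4 - 25/(4*Q) (Y(Q) = -3/4 + (-6/Q - 19/Q)/4 = -3/4 + (-25/Q)/4 = -3/4 - 25/(4*Q))
821 + Y(V(-3))*h = 821 + ((1/4)*(-25 - 3*50)/50)*369 = 821 + ((1/4)*(1/50)*(-25 - 150))*369 = 821 + ((1/4)*(1/50)*(-175))*369 = 821 - 7/8*369 = 821 - 2583/8 = 3985/8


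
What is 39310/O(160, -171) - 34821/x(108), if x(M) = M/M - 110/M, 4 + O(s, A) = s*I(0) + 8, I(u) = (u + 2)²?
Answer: 605487203/322 ≈ 1.8804e+6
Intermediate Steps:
I(u) = (2 + u)²
O(s, A) = 4 + 4*s (O(s, A) = -4 + (s*(2 + 0)² + 8) = -4 + (s*2² + 8) = -4 + (s*4 + 8) = -4 + (4*s + 8) = -4 + (8 + 4*s) = 4 + 4*s)
x(M) = 1 - 110/M
39310/O(160, -171) - 34821/x(108) = 39310/(4 + 4*160) - 34821*108/(-110 + 108) = 39310/(4 + 640) - 34821/((1/108)*(-2)) = 39310/644 - 34821/(-1/54) = 39310*(1/644) - 34821*(-54) = 19655/322 + 1880334 = 605487203/322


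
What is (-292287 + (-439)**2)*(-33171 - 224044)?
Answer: 25609868690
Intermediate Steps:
(-292287 + (-439)**2)*(-33171 - 224044) = (-292287 + 192721)*(-257215) = -99566*(-257215) = 25609868690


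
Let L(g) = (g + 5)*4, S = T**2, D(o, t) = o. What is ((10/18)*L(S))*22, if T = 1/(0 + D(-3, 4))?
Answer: 20240/81 ≈ 249.88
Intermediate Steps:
T = -1/3 (T = 1/(0 - 3) = 1/(-3) = -1/3 ≈ -0.33333)
S = 1/9 (S = (-1/3)**2 = 1/9 ≈ 0.11111)
L(g) = 20 + 4*g (L(g) = (5 + g)*4 = 20 + 4*g)
((10/18)*L(S))*22 = ((10/18)*(20 + 4*(1/9)))*22 = ((10*(1/18))*(20 + 4/9))*22 = ((5/9)*(184/9))*22 = (920/81)*22 = 20240/81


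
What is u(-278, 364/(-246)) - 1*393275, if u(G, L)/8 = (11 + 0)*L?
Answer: -48388841/123 ≈ -3.9341e+5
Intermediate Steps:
u(G, L) = 88*L (u(G, L) = 8*((11 + 0)*L) = 8*(11*L) = 88*L)
u(-278, 364/(-246)) - 1*393275 = 88*(364/(-246)) - 1*393275 = 88*(364*(-1/246)) - 393275 = 88*(-182/123) - 393275 = -16016/123 - 393275 = -48388841/123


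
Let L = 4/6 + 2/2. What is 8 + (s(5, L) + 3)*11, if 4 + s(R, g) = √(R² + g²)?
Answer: -3 + 55*√10/3 ≈ 54.975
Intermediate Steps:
L = 5/3 (L = 4*(⅙) + 2*(½) = ⅔ + 1 = 5/3 ≈ 1.6667)
s(R, g) = -4 + √(R² + g²)
8 + (s(5, L) + 3)*11 = 8 + ((-4 + √(5² + (5/3)²)) + 3)*11 = 8 + ((-4 + √(25 + 25/9)) + 3)*11 = 8 + ((-4 + √(250/9)) + 3)*11 = 8 + ((-4 + 5*√10/3) + 3)*11 = 8 + (-1 + 5*√10/3)*11 = 8 + (-11 + 55*√10/3) = -3 + 55*√10/3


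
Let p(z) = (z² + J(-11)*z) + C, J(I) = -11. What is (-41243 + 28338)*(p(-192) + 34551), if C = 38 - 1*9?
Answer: -949240180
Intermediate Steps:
C = 29 (C = 38 - 9 = 29)
p(z) = 29 + z² - 11*z (p(z) = (z² - 11*z) + 29 = 29 + z² - 11*z)
(-41243 + 28338)*(p(-192) + 34551) = (-41243 + 28338)*((29 + (-192)² - 11*(-192)) + 34551) = -12905*((29 + 36864 + 2112) + 34551) = -12905*(39005 + 34551) = -12905*73556 = -949240180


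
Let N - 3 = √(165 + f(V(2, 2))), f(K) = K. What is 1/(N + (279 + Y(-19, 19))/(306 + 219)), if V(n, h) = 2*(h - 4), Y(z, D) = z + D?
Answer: -108150/4548701 + 30625*√161/4548701 ≈ 0.061652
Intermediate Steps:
Y(z, D) = D + z
V(n, h) = -8 + 2*h (V(n, h) = 2*(-4 + h) = -8 + 2*h)
N = 3 + √161 (N = 3 + √(165 + (-8 + 2*2)) = 3 + √(165 + (-8 + 4)) = 3 + √(165 - 4) = 3 + √161 ≈ 15.689)
1/(N + (279 + Y(-19, 19))/(306 + 219)) = 1/((3 + √161) + (279 + (19 - 19))/(306 + 219)) = 1/((3 + √161) + (279 + 0)/525) = 1/((3 + √161) + 279*(1/525)) = 1/((3 + √161) + 93/175) = 1/(618/175 + √161)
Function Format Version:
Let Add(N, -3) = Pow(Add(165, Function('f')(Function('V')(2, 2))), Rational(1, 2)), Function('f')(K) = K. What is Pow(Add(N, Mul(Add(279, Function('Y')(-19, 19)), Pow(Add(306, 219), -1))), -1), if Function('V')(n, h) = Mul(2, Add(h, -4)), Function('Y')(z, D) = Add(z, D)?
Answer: Add(Rational(-108150, 4548701), Mul(Rational(30625, 4548701), Pow(161, Rational(1, 2)))) ≈ 0.061652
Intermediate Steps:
Function('Y')(z, D) = Add(D, z)
Function('V')(n, h) = Add(-8, Mul(2, h)) (Function('V')(n, h) = Mul(2, Add(-4, h)) = Add(-8, Mul(2, h)))
N = Add(3, Pow(161, Rational(1, 2))) (N = Add(3, Pow(Add(165, Add(-8, Mul(2, 2))), Rational(1, 2))) = Add(3, Pow(Add(165, Add(-8, 4)), Rational(1, 2))) = Add(3, Pow(Add(165, -4), Rational(1, 2))) = Add(3, Pow(161, Rational(1, 2))) ≈ 15.689)
Pow(Add(N, Mul(Add(279, Function('Y')(-19, 19)), Pow(Add(306, 219), -1))), -1) = Pow(Add(Add(3, Pow(161, Rational(1, 2))), Mul(Add(279, Add(19, -19)), Pow(Add(306, 219), -1))), -1) = Pow(Add(Add(3, Pow(161, Rational(1, 2))), Mul(Add(279, 0), Pow(525, -1))), -1) = Pow(Add(Add(3, Pow(161, Rational(1, 2))), Mul(279, Rational(1, 525))), -1) = Pow(Add(Add(3, Pow(161, Rational(1, 2))), Rational(93, 175)), -1) = Pow(Add(Rational(618, 175), Pow(161, Rational(1, 2))), -1)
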